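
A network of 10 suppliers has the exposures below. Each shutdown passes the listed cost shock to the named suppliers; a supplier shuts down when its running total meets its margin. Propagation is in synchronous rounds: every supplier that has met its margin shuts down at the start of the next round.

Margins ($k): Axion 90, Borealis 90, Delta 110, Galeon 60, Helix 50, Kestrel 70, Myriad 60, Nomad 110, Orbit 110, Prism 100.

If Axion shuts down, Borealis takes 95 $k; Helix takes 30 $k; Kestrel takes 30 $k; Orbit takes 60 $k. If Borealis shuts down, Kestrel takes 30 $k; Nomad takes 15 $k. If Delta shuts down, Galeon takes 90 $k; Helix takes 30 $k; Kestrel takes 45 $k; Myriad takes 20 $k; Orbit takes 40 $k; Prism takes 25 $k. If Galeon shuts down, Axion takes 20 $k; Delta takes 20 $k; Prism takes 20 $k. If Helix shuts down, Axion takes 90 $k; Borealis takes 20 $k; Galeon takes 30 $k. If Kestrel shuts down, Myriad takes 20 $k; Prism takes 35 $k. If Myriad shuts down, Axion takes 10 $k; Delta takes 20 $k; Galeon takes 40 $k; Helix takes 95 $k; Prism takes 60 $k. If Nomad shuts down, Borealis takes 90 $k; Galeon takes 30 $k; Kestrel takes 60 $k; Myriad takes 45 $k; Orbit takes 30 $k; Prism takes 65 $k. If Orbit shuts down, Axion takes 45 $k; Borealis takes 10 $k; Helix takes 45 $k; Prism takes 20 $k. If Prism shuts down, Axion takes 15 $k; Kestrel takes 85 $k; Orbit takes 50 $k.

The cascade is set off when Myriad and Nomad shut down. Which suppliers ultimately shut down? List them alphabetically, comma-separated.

Axion, Borealis, Galeon, Helix, Kestrel, Myriad, Nomad, Orbit, Prism

Round 1 — Myriad, Nomad shut down (initial).
  Axion: +10 → 10 < 90
  Borealis: +90 → 90 ≥ 90
  Delta: +20 → 20 < 110
  Galeon: +40+30 → 70 ≥ 60
  Helix: +95 → 95 ≥ 50
  Kestrel: +60 → 60 < 70
  Orbit: +30 → 30 < 110
  Prism: +60+65 → 125 ≥ 100
Round 2 — Borealis, Galeon, Helix, Prism shut down.
  Axion: +20+90+15 → 135 ≥ 90
  Delta: +20 → 40 < 110
  Kestrel: +30+85 → 175 ≥ 70
  Orbit: +50 → 80 < 110
Round 3 — Axion, Kestrel shut down.
  Orbit: +60 → 140 ≥ 110
Round 4 — Orbit shuts down.
No further shutdowns.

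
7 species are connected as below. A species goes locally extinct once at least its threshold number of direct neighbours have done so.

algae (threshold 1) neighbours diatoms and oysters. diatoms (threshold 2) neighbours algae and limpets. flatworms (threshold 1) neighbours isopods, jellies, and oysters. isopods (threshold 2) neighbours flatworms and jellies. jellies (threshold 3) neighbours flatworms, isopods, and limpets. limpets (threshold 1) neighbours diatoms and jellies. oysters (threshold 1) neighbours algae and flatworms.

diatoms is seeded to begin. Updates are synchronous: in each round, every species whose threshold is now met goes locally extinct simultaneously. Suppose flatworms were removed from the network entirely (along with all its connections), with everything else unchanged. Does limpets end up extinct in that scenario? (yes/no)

With flatworms removed:
Round 1 — diatoms goes locally extinct (initial).
Round 2 — checking thresholds:
  algae: 1 of 2 neighbours ≥ 1, goes locally extinct.
  limpets: 1 of 2 neighbours ≥ 1, goes locally extinct.
Round 3 — checking thresholds:
  jellies: 1 of 2 neighbours < 3, holds.
  oysters: 1 of 1 neighbours ≥ 1, goes locally extinct.
Round 4 — no new extinctions; cascade stops.

yes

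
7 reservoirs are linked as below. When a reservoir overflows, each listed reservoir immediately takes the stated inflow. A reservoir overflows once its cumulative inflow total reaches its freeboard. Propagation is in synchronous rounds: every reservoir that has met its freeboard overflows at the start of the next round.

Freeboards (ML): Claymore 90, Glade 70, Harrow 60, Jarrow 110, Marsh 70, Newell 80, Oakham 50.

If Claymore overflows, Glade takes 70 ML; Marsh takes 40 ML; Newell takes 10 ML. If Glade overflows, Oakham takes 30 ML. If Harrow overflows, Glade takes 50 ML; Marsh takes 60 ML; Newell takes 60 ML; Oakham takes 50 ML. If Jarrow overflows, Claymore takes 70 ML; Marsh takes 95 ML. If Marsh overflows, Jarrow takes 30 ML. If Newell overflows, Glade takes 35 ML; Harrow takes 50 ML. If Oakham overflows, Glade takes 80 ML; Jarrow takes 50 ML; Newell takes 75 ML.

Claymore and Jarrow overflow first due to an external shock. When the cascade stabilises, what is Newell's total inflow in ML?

Round 1 — Claymore, Jarrow overflow (initial).
  Glade: +70 → 70 ≥ 70
  Marsh: +40+95 → 135 ≥ 70
  Newell: +10 → 10 < 80
Round 2 — Glade, Marsh overflow.
  Oakham: +30 → 30 < 50
No further overflows.

10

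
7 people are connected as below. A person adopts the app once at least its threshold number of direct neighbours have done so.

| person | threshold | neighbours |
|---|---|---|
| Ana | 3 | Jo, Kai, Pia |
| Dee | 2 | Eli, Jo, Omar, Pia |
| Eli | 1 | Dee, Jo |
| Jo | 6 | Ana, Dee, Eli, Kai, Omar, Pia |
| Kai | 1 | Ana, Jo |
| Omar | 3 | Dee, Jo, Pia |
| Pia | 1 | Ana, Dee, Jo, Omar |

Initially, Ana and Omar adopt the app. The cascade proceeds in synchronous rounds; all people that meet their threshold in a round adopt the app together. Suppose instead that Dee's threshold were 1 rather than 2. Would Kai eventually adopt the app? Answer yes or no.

With Dee's threshold at 1:
Round 1 — Ana, Omar adopt the app (initial).
Round 2 — checking thresholds:
  Dee: 1 of 4 neighbours ≥ 1, adopts the app.
  Jo: 2 of 6 neighbours < 6, not yet.
  Kai: 1 of 2 neighbours ≥ 1, adopts the app.
  Pia: 2 of 4 neighbours ≥ 1, adopts the app.
Round 3 — checking thresholds:
  Eli: 1 of 2 neighbours ≥ 1, adopts the app.
  Jo: 5 of 6 neighbours < 6, not yet.
Round 4 — checking thresholds:
  Jo: 6 of 6 neighbours ≥ 6, adopts the app.
Round 5 — no new adoptions; cascade stops.

yes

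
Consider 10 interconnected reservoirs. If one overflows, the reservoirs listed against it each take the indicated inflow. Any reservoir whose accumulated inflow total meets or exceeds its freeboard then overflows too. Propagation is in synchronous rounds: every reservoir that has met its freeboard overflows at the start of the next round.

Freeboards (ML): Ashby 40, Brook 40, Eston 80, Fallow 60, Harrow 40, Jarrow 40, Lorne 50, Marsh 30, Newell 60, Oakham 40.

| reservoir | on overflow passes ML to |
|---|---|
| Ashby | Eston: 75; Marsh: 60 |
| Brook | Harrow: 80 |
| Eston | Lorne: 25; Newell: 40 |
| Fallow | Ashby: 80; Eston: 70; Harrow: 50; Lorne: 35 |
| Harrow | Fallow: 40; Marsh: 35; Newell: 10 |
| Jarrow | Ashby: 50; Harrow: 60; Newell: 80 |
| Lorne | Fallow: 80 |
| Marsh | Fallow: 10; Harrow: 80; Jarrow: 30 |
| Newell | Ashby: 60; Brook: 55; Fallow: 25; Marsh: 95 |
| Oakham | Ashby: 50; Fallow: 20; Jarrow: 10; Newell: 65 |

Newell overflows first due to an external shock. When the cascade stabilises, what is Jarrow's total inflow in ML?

30

Round 1 — Newell overflows (initial).
  Ashby: +60 → 60 ≥ 40
  Brook: +55 → 55 ≥ 40
  Fallow: +25 → 25 < 60
  Marsh: +95 → 95 ≥ 30
Round 2 — Ashby, Brook, Marsh overflow.
  Eston: +75 → 75 < 80
  Fallow: +10 → 35 < 60
  Harrow: +80+80 → 160 ≥ 40
  Jarrow: +30 → 30 < 40
Round 3 — Harrow overflows.
  Fallow: +40 → 75 ≥ 60
Round 4 — Fallow overflows.
  Eston: +70 → 145 ≥ 80
  Lorne: +35 → 35 < 50
Round 5 — Eston overflows.
  Lorne: +25 → 60 ≥ 50
Round 6 — Lorne overflows.
No further overflows.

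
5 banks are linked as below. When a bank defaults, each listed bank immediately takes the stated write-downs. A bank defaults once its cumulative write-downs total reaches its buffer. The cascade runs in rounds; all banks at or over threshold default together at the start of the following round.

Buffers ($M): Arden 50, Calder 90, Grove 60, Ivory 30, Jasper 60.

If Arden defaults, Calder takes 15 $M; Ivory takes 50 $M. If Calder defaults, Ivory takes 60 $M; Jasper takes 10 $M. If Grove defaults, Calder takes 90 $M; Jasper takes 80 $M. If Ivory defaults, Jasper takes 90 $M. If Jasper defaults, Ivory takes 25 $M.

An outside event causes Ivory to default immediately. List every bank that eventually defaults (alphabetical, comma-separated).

Ivory, Jasper

Round 1 — Ivory defaults (initial).
  Jasper: +90 → 90 ≥ 60
Round 2 — Jasper defaults.
No further defaults.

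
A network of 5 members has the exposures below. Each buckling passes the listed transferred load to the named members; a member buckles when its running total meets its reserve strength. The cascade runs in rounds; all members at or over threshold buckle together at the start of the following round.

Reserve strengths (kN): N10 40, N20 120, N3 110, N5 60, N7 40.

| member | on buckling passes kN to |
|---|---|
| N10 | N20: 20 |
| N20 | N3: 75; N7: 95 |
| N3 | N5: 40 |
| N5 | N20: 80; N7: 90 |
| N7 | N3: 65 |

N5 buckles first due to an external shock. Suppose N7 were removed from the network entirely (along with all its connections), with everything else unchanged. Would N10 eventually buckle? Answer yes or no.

With N7 removed:
Round 1 — N5 buckles (initial).
  N20: +80 → 80 < 120
No further bucklings.

no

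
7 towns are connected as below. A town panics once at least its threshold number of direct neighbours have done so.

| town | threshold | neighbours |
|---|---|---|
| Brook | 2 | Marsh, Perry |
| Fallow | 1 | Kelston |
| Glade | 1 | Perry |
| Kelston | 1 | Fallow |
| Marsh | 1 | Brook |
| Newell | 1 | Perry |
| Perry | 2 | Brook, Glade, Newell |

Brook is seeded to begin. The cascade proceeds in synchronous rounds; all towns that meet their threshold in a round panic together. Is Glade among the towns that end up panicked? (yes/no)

no

Round 1 — Brook panics (initial).
Round 2 — checking thresholds:
  Marsh: 1 of 1 neighbours ≥ 1, panics.
  Perry: 1 of 3 neighbours < 2, below threshold.
Round 3 — no new panics; cascade stops.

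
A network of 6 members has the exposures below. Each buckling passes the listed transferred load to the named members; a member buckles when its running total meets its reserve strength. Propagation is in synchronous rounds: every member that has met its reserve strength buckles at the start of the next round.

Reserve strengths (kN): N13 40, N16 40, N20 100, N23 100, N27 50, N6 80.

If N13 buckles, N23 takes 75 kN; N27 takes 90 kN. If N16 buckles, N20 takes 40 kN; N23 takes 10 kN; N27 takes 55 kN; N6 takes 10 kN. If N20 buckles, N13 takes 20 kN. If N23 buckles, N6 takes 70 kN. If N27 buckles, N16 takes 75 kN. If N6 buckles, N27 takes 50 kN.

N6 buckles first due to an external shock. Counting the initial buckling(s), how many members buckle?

3

Round 1 — N6 buckles (initial).
  N27: +50 → 50 ≥ 50
Round 2 — N27 buckles.
  N16: +75 → 75 ≥ 40
Round 3 — N16 buckles.
  N20: +40 → 40 < 100
  N23: +10 → 10 < 100
No further bucklings.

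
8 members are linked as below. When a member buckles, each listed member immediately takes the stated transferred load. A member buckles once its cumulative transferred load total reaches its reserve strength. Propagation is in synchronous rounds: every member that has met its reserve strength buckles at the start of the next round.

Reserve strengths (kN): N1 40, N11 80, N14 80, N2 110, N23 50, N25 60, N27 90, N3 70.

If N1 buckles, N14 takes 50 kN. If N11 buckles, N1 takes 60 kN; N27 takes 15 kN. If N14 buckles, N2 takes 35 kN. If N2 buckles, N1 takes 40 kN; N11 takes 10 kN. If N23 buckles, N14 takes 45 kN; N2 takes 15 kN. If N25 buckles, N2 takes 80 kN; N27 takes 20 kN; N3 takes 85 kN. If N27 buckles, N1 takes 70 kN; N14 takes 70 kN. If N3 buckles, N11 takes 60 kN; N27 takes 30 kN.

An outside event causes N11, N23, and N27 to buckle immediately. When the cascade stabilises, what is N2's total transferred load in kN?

Round 1 — N11, N23, N27 buckle (initial).
  N1: +60+70 → 130 ≥ 40
  N14: +45+70 → 115 ≥ 80
  N2: +15 → 15 < 110
Round 2 — N1, N14 buckle.
  N2: +35 → 50 < 110
No further bucklings.

50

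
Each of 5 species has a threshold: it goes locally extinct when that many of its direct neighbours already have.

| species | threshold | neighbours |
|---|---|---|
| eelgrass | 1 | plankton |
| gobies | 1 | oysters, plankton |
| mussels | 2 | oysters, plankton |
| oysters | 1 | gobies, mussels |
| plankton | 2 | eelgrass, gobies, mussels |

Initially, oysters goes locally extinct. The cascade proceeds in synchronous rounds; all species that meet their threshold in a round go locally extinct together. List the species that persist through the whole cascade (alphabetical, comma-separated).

Round 1 — oysters goes locally extinct (initial).
Round 2 — checking thresholds:
  gobies: 1 of 2 neighbours ≥ 1, goes locally extinct.
  mussels: 1 of 2 neighbours < 2, not yet.
Round 3 — no new extinctions; cascade stops.

eelgrass, mussels, plankton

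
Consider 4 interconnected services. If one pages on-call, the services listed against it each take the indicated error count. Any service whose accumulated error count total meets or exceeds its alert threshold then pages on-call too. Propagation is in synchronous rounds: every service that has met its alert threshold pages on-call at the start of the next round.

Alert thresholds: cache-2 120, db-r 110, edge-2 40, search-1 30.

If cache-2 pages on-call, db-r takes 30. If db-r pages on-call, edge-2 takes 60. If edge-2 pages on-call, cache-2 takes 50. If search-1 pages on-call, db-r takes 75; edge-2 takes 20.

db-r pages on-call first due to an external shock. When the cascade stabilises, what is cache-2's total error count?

50

Round 1 — db-r pages on-call (initial).
  edge-2: +60 → 60 ≥ 40
Round 2 — edge-2 pages on-call.
  cache-2: +50 → 50 < 120
No further pages.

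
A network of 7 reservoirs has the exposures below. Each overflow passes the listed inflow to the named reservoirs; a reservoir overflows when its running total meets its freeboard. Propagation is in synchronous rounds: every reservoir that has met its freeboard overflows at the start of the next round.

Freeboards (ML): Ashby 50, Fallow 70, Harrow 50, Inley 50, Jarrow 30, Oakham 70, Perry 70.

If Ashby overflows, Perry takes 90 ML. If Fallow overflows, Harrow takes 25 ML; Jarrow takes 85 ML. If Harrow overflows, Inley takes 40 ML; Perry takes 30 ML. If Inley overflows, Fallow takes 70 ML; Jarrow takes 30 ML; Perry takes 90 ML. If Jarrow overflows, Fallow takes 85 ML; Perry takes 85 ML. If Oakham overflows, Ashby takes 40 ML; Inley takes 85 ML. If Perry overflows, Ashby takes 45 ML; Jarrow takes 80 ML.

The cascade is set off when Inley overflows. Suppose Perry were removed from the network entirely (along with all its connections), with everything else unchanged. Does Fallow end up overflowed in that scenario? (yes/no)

yes

With Perry removed:
Round 1 — Inley overflows (initial).
  Fallow: +70 → 70 ≥ 70
  Jarrow: +30 → 30 ≥ 30
Round 2 — Fallow, Jarrow overflow.
  Harrow: +25 → 25 < 50
No further overflows.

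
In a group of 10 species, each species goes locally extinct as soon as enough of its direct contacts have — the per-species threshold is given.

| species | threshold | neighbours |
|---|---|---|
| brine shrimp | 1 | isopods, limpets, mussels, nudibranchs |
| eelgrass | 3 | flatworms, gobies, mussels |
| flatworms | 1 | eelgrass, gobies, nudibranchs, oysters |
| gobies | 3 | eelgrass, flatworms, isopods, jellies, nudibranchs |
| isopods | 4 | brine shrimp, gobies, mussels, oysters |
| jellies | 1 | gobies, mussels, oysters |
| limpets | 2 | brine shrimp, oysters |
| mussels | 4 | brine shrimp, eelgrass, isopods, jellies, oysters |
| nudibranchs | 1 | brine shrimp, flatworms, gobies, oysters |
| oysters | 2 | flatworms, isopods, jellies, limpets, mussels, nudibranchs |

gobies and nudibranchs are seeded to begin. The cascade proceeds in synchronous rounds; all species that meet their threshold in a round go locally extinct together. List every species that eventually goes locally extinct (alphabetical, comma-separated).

Round 1 — gobies, nudibranchs go locally extinct (initial).
Round 2 — checking thresholds:
  brine shrimp: 1 of 4 neighbours ≥ 1, goes locally extinct.
  eelgrass: 1 of 3 neighbours < 3, holds.
  flatworms: 2 of 4 neighbours ≥ 1, goes locally extinct.
  isopods: 1 of 4 neighbours < 4, holds.
  jellies: 1 of 3 neighbours ≥ 1, goes locally extinct.
  oysters: 1 of 6 neighbours < 2, holds.
Round 3 — checking thresholds:
  eelgrass: 2 of 3 neighbours < 3, holds.
  isopods: 2 of 4 neighbours < 4, holds.
  limpets: 1 of 2 neighbours < 2, holds.
  mussels: 2 of 5 neighbours < 4, holds.
  oysters: 3 of 6 neighbours ≥ 2, goes locally extinct.
Round 4 — checking thresholds:
  eelgrass: 2 of 3 neighbours < 3, holds.
  isopods: 3 of 4 neighbours < 4, holds.
  limpets: 2 of 2 neighbours ≥ 2, goes locally extinct.
  mussels: 3 of 5 neighbours < 4, holds.
Round 5 — no new extinctions; cascade stops.

brine shrimp, flatworms, gobies, jellies, limpets, nudibranchs, oysters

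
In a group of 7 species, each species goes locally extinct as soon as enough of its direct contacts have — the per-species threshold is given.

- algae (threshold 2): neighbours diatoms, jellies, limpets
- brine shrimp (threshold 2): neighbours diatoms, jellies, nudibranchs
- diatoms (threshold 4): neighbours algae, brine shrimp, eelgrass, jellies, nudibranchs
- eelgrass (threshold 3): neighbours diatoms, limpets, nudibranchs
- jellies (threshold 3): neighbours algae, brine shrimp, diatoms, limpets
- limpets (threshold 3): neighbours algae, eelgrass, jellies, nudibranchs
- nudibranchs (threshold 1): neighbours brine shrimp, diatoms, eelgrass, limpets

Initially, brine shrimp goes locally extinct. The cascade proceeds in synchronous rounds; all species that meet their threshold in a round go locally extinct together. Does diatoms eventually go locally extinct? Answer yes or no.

Round 1 — brine shrimp goes locally extinct (initial).
Round 2 — checking thresholds:
  diatoms: 1 of 5 neighbours < 4, not yet.
  jellies: 1 of 4 neighbours < 3, not yet.
  nudibranchs: 1 of 4 neighbours ≥ 1, goes locally extinct.
Round 3 — no new extinctions; cascade stops.

no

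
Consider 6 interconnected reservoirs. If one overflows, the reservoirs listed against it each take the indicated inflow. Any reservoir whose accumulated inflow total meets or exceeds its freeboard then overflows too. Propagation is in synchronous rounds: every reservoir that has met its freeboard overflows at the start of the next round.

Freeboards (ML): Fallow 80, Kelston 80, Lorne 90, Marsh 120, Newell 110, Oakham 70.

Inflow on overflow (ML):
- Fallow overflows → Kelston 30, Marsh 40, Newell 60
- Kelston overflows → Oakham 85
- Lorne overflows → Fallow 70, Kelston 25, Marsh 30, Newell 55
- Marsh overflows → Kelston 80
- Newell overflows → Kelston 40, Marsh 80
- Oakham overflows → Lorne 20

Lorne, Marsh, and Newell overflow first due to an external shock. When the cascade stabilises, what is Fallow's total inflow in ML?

Round 1 — Lorne, Marsh, Newell overflow (initial).
  Fallow: +70 → 70 < 80
  Kelston: +25+80+40 → 145 ≥ 80
Round 2 — Kelston overflows.
  Oakham: +85 → 85 ≥ 70
Round 3 — Oakham overflows.
No further overflows.

70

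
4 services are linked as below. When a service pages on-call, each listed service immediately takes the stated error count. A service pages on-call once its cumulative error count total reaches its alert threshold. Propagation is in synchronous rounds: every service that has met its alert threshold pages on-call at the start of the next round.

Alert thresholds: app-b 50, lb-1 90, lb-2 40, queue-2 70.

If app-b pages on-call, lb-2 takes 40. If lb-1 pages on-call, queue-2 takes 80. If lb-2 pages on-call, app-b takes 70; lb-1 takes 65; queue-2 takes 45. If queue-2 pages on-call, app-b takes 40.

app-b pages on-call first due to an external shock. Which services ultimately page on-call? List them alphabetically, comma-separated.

app-b, lb-2

Round 1 — app-b pages on-call (initial).
  lb-2: +40 → 40 ≥ 40
Round 2 — lb-2 pages on-call.
  lb-1: +65 → 65 < 90
  queue-2: +45 → 45 < 70
No further pages.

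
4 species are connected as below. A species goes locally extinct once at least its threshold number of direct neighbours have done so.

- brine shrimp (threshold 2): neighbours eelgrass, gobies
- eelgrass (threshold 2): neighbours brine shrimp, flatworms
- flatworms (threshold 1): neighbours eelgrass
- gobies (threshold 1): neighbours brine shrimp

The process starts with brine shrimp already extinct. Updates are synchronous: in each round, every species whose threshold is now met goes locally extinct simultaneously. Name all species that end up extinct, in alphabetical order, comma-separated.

Round 1 — brine shrimp goes locally extinct (initial).
Round 2 — checking thresholds:
  eelgrass: 1 of 2 neighbours < 2, holds.
  gobies: 1 of 1 neighbours ≥ 1, goes locally extinct.
Round 3 — no new extinctions; cascade stops.

brine shrimp, gobies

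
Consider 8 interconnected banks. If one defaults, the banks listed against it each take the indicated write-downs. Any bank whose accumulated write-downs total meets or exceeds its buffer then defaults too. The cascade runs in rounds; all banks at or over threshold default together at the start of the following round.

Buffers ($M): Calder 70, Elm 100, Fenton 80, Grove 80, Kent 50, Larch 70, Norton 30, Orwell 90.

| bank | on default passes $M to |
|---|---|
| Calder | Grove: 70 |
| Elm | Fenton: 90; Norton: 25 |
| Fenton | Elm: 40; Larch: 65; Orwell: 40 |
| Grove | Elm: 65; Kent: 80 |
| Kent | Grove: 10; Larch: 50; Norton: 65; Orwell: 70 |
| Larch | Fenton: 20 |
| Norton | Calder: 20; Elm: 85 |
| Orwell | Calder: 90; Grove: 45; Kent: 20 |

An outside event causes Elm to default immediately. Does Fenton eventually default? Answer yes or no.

yes

Round 1 — Elm defaults (initial).
  Fenton: +90 → 90 ≥ 80
  Norton: +25 → 25 < 30
Round 2 — Fenton defaults.
  Larch: +65 → 65 < 70
  Orwell: +40 → 40 < 90
No further defaults.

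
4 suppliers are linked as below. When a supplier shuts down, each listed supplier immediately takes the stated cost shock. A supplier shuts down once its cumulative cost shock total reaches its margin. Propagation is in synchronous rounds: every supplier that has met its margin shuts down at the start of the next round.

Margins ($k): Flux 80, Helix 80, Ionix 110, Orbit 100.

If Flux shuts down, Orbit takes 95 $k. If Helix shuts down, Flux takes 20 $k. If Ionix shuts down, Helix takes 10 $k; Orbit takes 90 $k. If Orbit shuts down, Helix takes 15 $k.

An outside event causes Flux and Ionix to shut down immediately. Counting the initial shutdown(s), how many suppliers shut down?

3

Round 1 — Flux, Ionix shut down (initial).
  Helix: +10 → 10 < 80
  Orbit: +95+90 → 185 ≥ 100
Round 2 — Orbit shuts down.
  Helix: +15 → 25 < 80
No further shutdowns.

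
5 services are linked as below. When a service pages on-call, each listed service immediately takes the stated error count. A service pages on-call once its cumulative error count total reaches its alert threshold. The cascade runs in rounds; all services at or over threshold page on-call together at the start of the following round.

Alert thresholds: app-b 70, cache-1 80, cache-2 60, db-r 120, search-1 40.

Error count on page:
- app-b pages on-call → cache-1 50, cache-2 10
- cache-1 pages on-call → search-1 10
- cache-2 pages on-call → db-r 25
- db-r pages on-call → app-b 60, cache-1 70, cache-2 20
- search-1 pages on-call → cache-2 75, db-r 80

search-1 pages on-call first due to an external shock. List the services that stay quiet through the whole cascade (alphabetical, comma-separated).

Round 1 — search-1 pages on-call (initial).
  cache-2: +75 → 75 ≥ 60
  db-r: +80 → 80 < 120
Round 2 — cache-2 pages on-call.
  db-r: +25 → 105 < 120
No further pages.

app-b, cache-1, db-r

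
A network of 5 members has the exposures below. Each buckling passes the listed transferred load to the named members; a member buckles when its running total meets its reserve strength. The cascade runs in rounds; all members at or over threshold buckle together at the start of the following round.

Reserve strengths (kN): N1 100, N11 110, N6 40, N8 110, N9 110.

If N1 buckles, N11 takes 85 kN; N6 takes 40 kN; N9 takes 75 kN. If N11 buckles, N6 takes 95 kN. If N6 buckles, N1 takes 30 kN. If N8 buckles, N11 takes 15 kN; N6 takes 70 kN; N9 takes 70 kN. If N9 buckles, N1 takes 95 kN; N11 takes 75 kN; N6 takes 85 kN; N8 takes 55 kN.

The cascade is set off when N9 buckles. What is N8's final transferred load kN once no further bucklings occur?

55

Round 1 — N9 buckles (initial).
  N1: +95 → 95 < 100
  N11: +75 → 75 < 110
  N6: +85 → 85 ≥ 40
  N8: +55 → 55 < 110
Round 2 — N6 buckles.
  N1: +30 → 125 ≥ 100
Round 3 — N1 buckles.
  N11: +85 → 160 ≥ 110
Round 4 — N11 buckles.
No further bucklings.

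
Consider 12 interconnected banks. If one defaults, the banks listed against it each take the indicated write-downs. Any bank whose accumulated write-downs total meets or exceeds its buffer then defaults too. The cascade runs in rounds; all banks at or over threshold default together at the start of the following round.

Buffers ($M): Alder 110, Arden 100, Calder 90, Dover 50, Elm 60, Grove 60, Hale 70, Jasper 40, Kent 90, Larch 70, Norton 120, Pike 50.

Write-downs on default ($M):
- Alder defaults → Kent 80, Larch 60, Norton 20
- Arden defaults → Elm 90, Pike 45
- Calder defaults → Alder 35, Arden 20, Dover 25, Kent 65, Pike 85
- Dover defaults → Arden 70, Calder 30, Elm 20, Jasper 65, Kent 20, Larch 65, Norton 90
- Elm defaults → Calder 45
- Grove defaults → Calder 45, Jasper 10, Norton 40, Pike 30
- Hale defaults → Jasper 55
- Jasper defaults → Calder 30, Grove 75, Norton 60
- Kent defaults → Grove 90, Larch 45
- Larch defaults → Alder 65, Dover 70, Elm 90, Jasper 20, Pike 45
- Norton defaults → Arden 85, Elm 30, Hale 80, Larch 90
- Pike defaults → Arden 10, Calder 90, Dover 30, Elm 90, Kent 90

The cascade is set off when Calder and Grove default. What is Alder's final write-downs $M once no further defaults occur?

100

Round 1 — Calder, Grove default (initial).
  Alder: +35 → 35 < 110
  Arden: +20 → 20 < 100
  Dover: +25 → 25 < 50
  Jasper: +10 → 10 < 40
  Kent: +65 → 65 < 90
  Norton: +40 → 40 < 120
  Pike: +85+30 → 115 ≥ 50
Round 2 — Pike defaults.
  Arden: +10 → 30 < 100
  Dover: +30 → 55 ≥ 50
  Elm: +90 → 90 ≥ 60
  Kent: +90 → 155 ≥ 90
Round 3 — Dover, Elm, Kent default.
  Arden: +70 → 100 ≥ 100
  Jasper: +65 → 75 ≥ 40
  Larch: +65+45 → 110 ≥ 70
  Norton: +90 → 130 ≥ 120
Round 4 — Arden, Jasper, Larch, Norton default.
  Alder: +65 → 100 < 110
  Hale: +80 → 80 ≥ 70
Round 5 — Hale defaults.
No further defaults.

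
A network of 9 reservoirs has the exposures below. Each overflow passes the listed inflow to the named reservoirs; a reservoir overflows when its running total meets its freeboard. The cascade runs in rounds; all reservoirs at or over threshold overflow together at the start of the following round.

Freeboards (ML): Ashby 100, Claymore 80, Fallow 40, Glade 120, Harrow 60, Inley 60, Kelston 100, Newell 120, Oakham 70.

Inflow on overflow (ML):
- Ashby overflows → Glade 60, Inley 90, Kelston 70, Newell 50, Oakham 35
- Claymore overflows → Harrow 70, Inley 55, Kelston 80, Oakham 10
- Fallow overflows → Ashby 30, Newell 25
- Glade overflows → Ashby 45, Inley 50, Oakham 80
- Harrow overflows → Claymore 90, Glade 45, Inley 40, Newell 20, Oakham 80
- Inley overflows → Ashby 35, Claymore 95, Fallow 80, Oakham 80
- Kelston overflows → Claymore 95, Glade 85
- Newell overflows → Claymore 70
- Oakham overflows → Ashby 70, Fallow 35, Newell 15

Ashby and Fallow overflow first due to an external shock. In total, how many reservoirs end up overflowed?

Round 1 — Ashby, Fallow overflow (initial).
  Glade: +60 → 60 < 120
  Inley: +90 → 90 ≥ 60
  Kelston: +70 → 70 < 100
  Newell: +50+25 → 75 < 120
  Oakham: +35 → 35 < 70
Round 2 — Inley overflows.
  Claymore: +95 → 95 ≥ 80
  Oakham: +80 → 115 ≥ 70
Round 3 — Claymore, Oakham overflow.
  Harrow: +70 → 70 ≥ 60
  Kelston: +80 → 150 ≥ 100
  Newell: +15 → 90 < 120
Round 4 — Harrow, Kelston overflow.
  Glade: +45+85 → 190 ≥ 120
  Newell: +20 → 110 < 120
Round 5 — Glade overflows.
No further overflows.

8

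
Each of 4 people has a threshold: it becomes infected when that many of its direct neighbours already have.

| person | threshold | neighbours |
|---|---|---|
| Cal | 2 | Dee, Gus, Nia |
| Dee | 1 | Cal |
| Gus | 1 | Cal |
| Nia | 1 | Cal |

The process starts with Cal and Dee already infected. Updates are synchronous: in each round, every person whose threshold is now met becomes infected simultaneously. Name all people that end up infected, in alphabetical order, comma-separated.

Round 1 — Cal, Dee become infected (initial).
Round 2 — checking thresholds:
  Gus: 1 of 1 neighbours ≥ 1, becomes infected.
  Nia: 1 of 1 neighbours ≥ 1, becomes infected.
Round 3 — no new infections; cascade stops.

Cal, Dee, Gus, Nia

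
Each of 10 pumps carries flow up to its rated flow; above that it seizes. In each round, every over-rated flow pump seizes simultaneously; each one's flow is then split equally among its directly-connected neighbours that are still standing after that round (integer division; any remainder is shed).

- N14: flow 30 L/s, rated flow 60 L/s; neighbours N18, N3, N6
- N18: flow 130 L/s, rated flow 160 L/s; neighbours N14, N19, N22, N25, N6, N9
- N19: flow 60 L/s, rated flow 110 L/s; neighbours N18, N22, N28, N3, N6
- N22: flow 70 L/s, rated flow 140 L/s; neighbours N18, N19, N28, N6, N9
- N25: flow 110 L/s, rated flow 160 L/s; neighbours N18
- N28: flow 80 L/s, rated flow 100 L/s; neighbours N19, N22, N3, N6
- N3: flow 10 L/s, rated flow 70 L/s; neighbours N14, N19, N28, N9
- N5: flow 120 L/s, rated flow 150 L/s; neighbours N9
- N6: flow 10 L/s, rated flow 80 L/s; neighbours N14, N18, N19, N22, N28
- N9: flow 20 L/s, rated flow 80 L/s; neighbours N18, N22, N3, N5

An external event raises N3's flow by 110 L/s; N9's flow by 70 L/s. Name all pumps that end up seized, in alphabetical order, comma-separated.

Round 1 — N3 at 120 > 70; N9 at 90 > 80. N3, N9 seize.
  N3 sheds 120 L/s to N14, N19, N28: 40 each.
    N14: 30+40 = 70 > 60
    N19: 60+40 = 100 ≤ 110
    N28: 80+40 = 120 > 100
  N9 sheds 90 L/s to N18, N22, N5: 30 each.
    N18: 130+30 = 160 ≤ 160
    N22: 70+30 = 100 ≤ 140
    N5: 120+30 = 150 ≤ 150
Round 2 — N14, N28 seize.
  N14 sheds 70 L/s to N18, N6: 35 each.
    N18: 160+35 = 195 > 160
    N6: 10+35 = 45 ≤ 80
  N28 sheds 120 L/s to N19, N22, N6: 40 each.
    N19: 100+40 = 140 > 110
    N22: 100+40 = 140 ≤ 140
    N6: 45+40 = 85 > 80
Round 3 — N18, N19, N6 seize.
  N18 sheds 195 L/s to N22, N25: 97 each (1 lost).
    N22: 140+97 = 237 > 140
    N25: 110+97 = 207 > 160
  N19 sheds 140 L/s to N22: 140 each.
    N22: 237+140 = 377 > 140
  N6 sheds 85 L/s to N22: 85 each.
    N22: 377+85 = 462 > 140
Round 4 — N22, N25 seize.
  N22 sheds 462 L/s: no online neighbours, lost.
  N25 sheds 207 L/s: no online neighbours, lost.
No further seizures.

N14, N18, N19, N22, N25, N28, N3, N6, N9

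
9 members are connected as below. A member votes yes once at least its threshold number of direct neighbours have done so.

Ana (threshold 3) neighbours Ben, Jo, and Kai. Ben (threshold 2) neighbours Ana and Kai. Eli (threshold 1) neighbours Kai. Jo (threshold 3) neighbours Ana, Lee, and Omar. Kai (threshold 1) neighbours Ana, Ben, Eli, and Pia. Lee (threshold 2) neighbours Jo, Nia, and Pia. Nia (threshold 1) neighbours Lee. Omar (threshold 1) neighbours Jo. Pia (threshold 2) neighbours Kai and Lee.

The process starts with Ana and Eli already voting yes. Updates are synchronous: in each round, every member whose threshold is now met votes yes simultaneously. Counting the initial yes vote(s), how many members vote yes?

Round 1 — Ana, Eli vote yes (initial).
Round 2 — checking thresholds:
  Ben: 1 of 2 neighbours < 2, holds.
  Jo: 1 of 3 neighbours < 3, holds.
  Kai: 2 of 4 neighbours ≥ 1, votes yes.
Round 3 — checking thresholds:
  Ben: 2 of 2 neighbours ≥ 2, votes yes.
  Jo: 1 of 3 neighbours < 3, holds.
  Pia: 1 of 2 neighbours < 2, holds.
Round 4 — no new yes votes; cascade stops.

4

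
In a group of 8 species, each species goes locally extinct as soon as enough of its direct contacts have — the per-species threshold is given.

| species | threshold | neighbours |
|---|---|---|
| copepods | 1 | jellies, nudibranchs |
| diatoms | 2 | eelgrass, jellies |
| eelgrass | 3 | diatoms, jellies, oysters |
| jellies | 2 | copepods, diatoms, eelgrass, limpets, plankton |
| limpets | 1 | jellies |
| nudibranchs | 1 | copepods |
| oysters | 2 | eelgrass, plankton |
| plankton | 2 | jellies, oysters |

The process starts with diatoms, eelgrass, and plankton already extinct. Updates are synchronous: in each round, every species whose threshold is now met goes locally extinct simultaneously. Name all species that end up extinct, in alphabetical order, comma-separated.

Round 1 — diatoms, eelgrass, plankton go locally extinct (initial).
Round 2 — checking thresholds:
  jellies: 3 of 5 neighbours ≥ 2, goes locally extinct.
  oysters: 2 of 2 neighbours ≥ 2, goes locally extinct.
Round 3 — checking thresholds:
  copepods: 1 of 2 neighbours ≥ 1, goes locally extinct.
  limpets: 1 of 1 neighbours ≥ 1, goes locally extinct.
Round 4 — checking thresholds:
  nudibranchs: 1 of 1 neighbours ≥ 1, goes locally extinct.
Round 5 — no new extinctions; cascade stops.

copepods, diatoms, eelgrass, jellies, limpets, nudibranchs, oysters, plankton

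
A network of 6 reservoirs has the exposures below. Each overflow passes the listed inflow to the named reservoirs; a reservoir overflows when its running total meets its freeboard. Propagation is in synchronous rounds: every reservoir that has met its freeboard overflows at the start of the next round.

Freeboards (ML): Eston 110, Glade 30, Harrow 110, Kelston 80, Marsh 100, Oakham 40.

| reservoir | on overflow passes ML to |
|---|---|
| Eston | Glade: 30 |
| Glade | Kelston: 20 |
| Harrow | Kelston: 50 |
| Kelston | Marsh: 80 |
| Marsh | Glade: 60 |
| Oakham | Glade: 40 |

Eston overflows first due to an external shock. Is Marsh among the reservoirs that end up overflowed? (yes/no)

Round 1 — Eston overflows (initial).
  Glade: +30 → 30 ≥ 30
Round 2 — Glade overflows.
  Kelston: +20 → 20 < 80
No further overflows.

no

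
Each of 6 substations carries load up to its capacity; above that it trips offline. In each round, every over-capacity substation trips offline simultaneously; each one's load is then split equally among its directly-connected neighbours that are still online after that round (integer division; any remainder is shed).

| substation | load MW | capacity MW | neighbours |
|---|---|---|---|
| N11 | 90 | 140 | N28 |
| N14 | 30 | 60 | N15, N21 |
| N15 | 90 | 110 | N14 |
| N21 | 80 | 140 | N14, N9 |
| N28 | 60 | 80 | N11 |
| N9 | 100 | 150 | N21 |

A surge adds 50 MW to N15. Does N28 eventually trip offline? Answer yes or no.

no

Round 1 — N15 at 140 > 110. N15 trips offline.
  N15 sheds 140 MW to N14: 140 each.
    N14: 30+140 = 170 > 60
Round 2 — N14 trips offline.
  N14 sheds 170 MW to N21: 170 each.
    N21: 80+170 = 250 > 140
Round 3 — N21 trips offline.
  N21 sheds 250 MW to N9: 250 each.
    N9: 100+250 = 350 > 150
Round 4 — N9 trips offline.
  N9 sheds 350 MW: no online neighbours, lost.
No further trips.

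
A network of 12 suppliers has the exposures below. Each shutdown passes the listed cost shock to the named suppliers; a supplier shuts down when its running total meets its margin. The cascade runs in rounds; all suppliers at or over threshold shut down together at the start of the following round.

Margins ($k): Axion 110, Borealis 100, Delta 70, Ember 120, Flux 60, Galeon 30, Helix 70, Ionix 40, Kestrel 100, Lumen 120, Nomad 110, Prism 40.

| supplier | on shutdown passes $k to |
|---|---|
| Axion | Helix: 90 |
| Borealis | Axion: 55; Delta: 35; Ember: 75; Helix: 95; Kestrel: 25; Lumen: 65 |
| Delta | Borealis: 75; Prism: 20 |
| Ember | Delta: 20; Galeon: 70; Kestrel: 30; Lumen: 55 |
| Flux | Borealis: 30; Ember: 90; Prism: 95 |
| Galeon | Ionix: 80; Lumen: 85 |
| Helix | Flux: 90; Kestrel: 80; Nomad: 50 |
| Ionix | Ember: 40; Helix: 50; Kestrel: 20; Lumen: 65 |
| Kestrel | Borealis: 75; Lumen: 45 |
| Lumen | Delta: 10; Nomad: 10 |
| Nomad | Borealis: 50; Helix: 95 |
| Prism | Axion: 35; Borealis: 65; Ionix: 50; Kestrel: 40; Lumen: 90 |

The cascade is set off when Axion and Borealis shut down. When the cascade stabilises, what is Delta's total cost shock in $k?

Round 1 — Axion, Borealis shut down (initial).
  Delta: +35 → 35 < 70
  Ember: +75 → 75 < 120
  Helix: +90+95 → 185 ≥ 70
  Kestrel: +25 → 25 < 100
  Lumen: +65 → 65 < 120
Round 2 — Helix shuts down.
  Flux: +90 → 90 ≥ 60
  Kestrel: +80 → 105 ≥ 100
  Nomad: +50 → 50 < 110
Round 3 — Flux, Kestrel shut down.
  Ember: +90 → 165 ≥ 120
  Lumen: +45 → 110 < 120
  Prism: +95 → 95 ≥ 40
Round 4 — Ember, Prism shut down.
  Delta: +20 → 55 < 70
  Galeon: +70 → 70 ≥ 30
  Ionix: +50 → 50 ≥ 40
  Lumen: +55+90 → 255 ≥ 120
Round 5 — Galeon, Ionix, Lumen shut down.
  Delta: +10 → 65 < 70
  Nomad: +10 → 60 < 110
No further shutdowns.

65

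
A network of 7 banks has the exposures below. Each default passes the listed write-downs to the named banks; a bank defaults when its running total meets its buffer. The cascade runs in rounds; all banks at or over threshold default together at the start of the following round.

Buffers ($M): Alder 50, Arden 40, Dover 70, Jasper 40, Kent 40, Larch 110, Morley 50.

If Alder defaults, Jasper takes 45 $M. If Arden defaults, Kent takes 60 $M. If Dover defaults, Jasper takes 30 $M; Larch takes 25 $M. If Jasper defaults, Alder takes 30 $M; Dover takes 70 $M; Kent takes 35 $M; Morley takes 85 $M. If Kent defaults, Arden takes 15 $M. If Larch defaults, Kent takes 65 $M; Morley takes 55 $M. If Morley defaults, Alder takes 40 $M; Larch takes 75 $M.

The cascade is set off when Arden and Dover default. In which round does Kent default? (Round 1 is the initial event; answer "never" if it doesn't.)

2

Round 1 — Arden, Dover default (initial).
  Jasper: +30 → 30 < 40
  Kent: +60 → 60 ≥ 40
  Larch: +25 → 25 < 110
Round 2 — Kent defaults.
No further defaults.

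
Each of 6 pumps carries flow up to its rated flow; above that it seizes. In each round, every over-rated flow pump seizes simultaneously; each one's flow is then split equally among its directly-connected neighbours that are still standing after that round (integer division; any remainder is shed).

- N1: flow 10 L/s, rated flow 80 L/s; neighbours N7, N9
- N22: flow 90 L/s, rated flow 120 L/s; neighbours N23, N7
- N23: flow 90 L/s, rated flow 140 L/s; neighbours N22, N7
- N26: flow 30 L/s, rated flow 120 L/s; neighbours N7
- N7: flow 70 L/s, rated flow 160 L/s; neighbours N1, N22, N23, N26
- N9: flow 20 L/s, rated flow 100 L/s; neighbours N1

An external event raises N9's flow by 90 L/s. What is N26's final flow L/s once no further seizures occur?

Round 1 — N9 at 110 > 100. N9 seizes.
  N9 sheds 110 L/s to N1: 110 each.
    N1: 10+110 = 120 > 80
Round 2 — N1 seizes.
  N1 sheds 120 L/s to N7: 120 each.
    N7: 70+120 = 190 > 160
Round 3 — N7 seizes.
  N7 sheds 190 L/s to N22, N23, N26: 63 each (1 lost).
    N22: 90+63 = 153 > 120
    N23: 90+63 = 153 > 140
    N26: 30+63 = 93 ≤ 120
Round 4 — N22, N23 seize.
  N22 sheds 153 L/s: no online neighbours, lost.
  N23 sheds 153 L/s: no online neighbours, lost.
No further seizures.

93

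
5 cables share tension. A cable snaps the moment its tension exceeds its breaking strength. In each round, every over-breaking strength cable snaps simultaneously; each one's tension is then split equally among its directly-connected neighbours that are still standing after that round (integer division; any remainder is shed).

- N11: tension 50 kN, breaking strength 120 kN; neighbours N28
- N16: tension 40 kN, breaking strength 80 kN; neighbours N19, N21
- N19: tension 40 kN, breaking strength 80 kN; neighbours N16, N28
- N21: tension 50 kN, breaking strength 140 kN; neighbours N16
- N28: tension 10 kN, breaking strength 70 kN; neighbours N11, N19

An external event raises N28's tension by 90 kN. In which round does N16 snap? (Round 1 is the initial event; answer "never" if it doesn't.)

3

Round 1 — N28 at 100 > 70. N28 snaps.
  N28 sheds 100 kN to N11, N19: 50 each.
    N11: 50+50 = 100 ≤ 120
    N19: 40+50 = 90 > 80
Round 2 — N19 snaps.
  N19 sheds 90 kN to N16: 90 each.
    N16: 40+90 = 130 > 80
Round 3 — N16 snaps.
  N16 sheds 130 kN to N21: 130 each.
    N21: 50+130 = 180 > 140
Round 4 — N21 snaps.
  N21 sheds 180 kN: no online neighbours, lost.
No further breaks.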